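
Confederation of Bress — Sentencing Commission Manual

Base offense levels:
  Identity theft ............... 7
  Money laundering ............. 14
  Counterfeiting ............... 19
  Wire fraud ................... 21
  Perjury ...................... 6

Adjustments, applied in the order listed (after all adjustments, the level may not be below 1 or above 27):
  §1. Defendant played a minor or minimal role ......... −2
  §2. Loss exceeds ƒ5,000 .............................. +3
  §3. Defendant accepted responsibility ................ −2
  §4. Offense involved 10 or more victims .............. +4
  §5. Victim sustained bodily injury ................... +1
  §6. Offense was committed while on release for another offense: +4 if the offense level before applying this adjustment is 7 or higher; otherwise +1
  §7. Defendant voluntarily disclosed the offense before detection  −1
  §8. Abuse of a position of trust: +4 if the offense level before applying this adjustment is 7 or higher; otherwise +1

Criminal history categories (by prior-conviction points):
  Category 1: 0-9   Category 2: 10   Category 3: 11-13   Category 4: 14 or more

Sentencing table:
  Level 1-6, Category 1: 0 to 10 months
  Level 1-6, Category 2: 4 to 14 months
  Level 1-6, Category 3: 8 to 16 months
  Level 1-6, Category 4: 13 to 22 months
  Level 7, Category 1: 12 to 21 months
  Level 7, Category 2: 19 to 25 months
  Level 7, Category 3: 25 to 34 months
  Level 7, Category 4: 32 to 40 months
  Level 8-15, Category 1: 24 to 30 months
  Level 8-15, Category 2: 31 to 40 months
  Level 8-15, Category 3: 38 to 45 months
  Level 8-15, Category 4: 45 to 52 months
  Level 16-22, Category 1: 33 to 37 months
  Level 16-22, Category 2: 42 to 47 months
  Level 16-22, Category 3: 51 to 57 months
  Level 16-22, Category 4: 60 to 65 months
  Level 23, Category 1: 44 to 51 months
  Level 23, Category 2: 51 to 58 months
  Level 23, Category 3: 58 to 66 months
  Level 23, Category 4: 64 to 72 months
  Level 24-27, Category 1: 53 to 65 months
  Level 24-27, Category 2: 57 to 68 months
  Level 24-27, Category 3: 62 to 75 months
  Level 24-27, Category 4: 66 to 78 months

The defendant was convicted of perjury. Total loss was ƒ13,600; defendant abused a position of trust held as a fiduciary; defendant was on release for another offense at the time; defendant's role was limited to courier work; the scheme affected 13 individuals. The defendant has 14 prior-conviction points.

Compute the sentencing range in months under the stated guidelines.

Base offense level for perjury: 6.
§1 applies: 6 − 2 = 4.
§2 applies: 4 + 3 = 7.
§3 does not apply.
§4 applies: 7 + 4 = 11.
§5 does not apply.
§6 applies (level before this adjustment is 11 ≥ 7, so +4): 11 + 4 = 15.
§7 does not apply.
§8 applies (level before this adjustment is 15 ≥ 7, so +4): 15 + 4 = 19.
Final offense level: 19.
Criminal history: 14 prior points → Category 4 (14+).
Level 19 falls in the 16-22 band.
Grid: Level 16-22 × Category 4 = 60-65 months.

60-65 months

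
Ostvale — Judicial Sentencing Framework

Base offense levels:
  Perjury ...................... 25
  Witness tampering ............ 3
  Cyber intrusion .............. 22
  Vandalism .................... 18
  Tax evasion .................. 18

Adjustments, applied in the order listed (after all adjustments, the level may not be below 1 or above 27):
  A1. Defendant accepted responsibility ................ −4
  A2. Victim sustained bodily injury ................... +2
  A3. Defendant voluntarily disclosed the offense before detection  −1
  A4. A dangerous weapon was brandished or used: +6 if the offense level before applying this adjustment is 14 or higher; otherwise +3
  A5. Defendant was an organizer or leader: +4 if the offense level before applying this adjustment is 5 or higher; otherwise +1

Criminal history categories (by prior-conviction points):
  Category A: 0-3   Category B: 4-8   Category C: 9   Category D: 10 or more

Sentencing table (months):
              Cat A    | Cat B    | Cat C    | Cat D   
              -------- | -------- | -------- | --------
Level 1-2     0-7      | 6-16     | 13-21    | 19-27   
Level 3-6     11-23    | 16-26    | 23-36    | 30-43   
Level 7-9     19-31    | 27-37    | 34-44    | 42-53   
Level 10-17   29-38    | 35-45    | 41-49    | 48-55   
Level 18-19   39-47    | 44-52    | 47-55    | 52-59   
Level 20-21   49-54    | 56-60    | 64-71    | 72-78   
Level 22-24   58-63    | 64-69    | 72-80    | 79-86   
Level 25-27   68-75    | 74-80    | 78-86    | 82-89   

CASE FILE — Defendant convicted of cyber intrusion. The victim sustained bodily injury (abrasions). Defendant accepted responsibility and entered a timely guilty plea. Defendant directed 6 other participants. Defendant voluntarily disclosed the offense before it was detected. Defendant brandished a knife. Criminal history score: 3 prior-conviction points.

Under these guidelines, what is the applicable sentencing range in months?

Base offense level for cyber intrusion: 22.
A1 applies: 22 − 4 = 18.
A2 applies: 18 + 2 = 20.
A3 applies: 20 − 1 = 19.
A4 applies (level before this adjustment is 19 ≥ 14, so +6): 19 + 6 = 25.
A5 applies (level before this adjustment is 25 ≥ 5, so +4): 25 + 4 = 29.
Level 29 exceeds the maximum of 27; capped at 27.
Final offense level: 27.
Criminal history: 3 prior points → Category A (0-3).
Level 27 falls in the 25-27 band.
Grid: Level 25-27 × Category A = 68-75 months.

68-75 months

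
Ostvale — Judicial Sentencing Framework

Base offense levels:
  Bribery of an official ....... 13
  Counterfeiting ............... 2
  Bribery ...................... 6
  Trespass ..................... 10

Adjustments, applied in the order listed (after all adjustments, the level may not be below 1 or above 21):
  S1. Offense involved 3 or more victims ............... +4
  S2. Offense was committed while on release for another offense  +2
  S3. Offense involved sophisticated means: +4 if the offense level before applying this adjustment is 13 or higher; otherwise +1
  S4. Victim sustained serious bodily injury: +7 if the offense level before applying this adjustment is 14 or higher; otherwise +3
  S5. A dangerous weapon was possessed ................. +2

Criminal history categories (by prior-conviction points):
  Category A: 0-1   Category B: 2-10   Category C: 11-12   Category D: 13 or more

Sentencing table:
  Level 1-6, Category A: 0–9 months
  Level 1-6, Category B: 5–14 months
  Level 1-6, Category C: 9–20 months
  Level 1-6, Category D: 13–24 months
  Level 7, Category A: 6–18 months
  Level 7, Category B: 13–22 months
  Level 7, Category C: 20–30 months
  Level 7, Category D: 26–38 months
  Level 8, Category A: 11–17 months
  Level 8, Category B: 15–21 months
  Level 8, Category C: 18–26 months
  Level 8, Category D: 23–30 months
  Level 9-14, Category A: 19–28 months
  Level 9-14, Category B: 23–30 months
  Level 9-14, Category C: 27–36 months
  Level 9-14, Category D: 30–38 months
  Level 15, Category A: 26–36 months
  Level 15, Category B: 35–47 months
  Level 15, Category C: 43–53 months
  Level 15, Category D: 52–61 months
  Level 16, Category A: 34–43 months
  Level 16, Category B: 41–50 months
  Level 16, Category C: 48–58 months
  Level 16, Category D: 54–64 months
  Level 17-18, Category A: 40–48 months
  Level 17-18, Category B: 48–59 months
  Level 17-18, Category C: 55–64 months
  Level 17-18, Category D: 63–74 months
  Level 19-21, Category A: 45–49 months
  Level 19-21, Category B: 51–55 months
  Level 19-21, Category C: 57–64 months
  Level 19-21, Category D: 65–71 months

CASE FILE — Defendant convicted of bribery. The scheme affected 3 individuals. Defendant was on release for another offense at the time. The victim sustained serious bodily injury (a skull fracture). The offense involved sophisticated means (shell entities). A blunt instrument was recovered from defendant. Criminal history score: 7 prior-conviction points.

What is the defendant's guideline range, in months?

48-59 months

Base offense level for bribery: 6.
S1 applies: 6 + 4 = 10.
S2 applies: 10 + 2 = 12.
S3 applies (level before this adjustment is 12 < 13, so +1): 12 + 1 = 13.
S4 applies (level before this adjustment is 13 < 14, so +3): 13 + 3 = 16.
S5 applies: 16 + 2 = 18.
Final offense level: 18.
Criminal history: 7 prior points → Category B (2-10).
Level 18 falls in the 17-18 band.
Grid: Level 17-18 × Category B = 48-59 months.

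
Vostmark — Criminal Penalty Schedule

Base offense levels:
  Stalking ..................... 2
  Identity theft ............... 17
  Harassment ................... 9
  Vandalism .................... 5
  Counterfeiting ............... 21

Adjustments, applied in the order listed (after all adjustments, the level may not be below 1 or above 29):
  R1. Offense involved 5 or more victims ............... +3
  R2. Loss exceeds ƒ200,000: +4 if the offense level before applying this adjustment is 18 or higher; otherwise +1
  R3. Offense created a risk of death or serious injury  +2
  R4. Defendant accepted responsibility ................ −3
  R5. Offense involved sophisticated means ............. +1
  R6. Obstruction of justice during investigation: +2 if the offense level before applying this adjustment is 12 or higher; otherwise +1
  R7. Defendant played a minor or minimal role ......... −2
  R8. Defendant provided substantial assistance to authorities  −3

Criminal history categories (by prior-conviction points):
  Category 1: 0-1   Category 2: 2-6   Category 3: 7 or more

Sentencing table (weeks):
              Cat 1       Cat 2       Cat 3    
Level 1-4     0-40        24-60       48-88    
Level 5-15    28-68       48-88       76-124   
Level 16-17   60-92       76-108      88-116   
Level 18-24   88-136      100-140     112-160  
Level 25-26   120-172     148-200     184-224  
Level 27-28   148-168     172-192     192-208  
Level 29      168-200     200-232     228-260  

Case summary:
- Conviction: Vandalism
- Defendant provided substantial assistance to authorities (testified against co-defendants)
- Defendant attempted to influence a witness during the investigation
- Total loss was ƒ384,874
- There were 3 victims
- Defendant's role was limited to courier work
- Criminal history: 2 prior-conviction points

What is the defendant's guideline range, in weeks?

24-60 weeks

Base offense level for vandalism: 5.
R1 does not apply.
R2 applies (level before this adjustment is 5 < 18, so +1): 5 + 1 = 6.
R6 applies (level before this adjustment is 6 < 12, so +1): 6 + 1 = 7.
R7 applies: 7 − 2 = 5.
R8 applies: 5 − 3 = 2.
Final offense level: 2.
Criminal history: 2 prior points → Category 2 (2-6).
Level 2 falls in the 1-4 band.
Grid: Level 1-4 × Category 2 = 24-60 weeks.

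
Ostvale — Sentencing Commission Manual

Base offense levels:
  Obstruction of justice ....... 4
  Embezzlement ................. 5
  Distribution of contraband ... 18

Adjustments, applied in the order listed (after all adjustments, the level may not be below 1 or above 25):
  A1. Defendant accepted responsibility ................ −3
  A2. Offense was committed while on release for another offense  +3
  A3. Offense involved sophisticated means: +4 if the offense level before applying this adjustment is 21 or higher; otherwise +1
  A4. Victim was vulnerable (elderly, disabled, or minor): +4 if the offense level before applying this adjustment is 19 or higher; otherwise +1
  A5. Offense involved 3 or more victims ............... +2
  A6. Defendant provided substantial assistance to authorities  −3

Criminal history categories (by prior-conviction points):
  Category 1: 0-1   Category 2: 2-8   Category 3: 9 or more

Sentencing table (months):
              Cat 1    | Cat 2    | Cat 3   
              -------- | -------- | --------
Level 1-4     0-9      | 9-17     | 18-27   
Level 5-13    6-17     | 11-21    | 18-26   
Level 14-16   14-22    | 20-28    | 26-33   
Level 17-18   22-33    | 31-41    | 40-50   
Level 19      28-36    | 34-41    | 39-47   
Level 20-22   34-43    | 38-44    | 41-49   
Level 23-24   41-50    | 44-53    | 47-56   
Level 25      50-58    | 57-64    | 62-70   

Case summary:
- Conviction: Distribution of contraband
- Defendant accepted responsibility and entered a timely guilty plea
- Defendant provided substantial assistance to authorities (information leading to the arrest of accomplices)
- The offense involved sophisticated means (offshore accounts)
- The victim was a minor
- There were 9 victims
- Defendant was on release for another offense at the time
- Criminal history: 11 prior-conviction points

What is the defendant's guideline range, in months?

Base offense level for distribution of contraband: 18.
A1 applies: 18 − 3 = 15.
A2 applies: 15 + 3 = 18.
A3 applies (level before this adjustment is 18 < 21, so +1): 18 + 1 = 19.
A4 applies (level before this adjustment is 19 ≥ 19, so +4): 19 + 4 = 23.
A5 applies: 23 + 2 = 25.
A6 applies: 25 − 3 = 22.
Final offense level: 22.
Criminal history: 11 prior points → Category 3 (9+).
Level 22 falls in the 20-22 band.
Grid: Level 20-22 × Category 3 = 41-49 months.

41-49 months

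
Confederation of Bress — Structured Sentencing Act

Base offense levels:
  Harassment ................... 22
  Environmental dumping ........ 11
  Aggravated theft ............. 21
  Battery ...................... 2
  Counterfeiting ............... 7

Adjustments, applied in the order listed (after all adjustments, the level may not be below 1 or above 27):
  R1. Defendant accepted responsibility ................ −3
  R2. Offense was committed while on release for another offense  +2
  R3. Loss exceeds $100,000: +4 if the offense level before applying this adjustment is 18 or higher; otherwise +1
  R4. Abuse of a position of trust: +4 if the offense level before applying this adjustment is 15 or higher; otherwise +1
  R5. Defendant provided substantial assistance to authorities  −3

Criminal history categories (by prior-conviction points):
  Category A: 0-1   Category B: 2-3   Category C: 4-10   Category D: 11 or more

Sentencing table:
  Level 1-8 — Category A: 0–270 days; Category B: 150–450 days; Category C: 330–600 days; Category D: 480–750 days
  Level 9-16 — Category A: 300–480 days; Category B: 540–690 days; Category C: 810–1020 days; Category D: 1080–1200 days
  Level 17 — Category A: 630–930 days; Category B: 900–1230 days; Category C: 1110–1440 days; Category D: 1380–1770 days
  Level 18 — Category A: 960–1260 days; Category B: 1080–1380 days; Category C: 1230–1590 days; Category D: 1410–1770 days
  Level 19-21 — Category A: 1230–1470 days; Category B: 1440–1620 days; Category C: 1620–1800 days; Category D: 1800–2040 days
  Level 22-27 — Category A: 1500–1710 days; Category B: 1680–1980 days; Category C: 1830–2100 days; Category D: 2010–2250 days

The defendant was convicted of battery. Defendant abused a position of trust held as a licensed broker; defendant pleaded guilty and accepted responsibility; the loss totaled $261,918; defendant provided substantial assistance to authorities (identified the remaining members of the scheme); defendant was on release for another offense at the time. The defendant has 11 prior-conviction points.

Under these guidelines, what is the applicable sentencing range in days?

480-750 days

Base offense level for battery: 2.
R1 applies: 2 − 3 = -1.
R2 applies: -1 + 2 = 1.
R3 applies (level before this adjustment is 1 < 18, so +1): 1 + 1 = 2.
R4 applies (level before this adjustment is 2 < 15, so +1): 2 + 1 = 3.
R5 applies: 3 − 3 = 0.
Level 0 is below the minimum of 1; floored at 1.
Final offense level: 1.
Criminal history: 11 prior points → Category D (11+).
Level 1 falls in the 1-8 band.
Grid: Level 1-8 × Category D = 480-750 days.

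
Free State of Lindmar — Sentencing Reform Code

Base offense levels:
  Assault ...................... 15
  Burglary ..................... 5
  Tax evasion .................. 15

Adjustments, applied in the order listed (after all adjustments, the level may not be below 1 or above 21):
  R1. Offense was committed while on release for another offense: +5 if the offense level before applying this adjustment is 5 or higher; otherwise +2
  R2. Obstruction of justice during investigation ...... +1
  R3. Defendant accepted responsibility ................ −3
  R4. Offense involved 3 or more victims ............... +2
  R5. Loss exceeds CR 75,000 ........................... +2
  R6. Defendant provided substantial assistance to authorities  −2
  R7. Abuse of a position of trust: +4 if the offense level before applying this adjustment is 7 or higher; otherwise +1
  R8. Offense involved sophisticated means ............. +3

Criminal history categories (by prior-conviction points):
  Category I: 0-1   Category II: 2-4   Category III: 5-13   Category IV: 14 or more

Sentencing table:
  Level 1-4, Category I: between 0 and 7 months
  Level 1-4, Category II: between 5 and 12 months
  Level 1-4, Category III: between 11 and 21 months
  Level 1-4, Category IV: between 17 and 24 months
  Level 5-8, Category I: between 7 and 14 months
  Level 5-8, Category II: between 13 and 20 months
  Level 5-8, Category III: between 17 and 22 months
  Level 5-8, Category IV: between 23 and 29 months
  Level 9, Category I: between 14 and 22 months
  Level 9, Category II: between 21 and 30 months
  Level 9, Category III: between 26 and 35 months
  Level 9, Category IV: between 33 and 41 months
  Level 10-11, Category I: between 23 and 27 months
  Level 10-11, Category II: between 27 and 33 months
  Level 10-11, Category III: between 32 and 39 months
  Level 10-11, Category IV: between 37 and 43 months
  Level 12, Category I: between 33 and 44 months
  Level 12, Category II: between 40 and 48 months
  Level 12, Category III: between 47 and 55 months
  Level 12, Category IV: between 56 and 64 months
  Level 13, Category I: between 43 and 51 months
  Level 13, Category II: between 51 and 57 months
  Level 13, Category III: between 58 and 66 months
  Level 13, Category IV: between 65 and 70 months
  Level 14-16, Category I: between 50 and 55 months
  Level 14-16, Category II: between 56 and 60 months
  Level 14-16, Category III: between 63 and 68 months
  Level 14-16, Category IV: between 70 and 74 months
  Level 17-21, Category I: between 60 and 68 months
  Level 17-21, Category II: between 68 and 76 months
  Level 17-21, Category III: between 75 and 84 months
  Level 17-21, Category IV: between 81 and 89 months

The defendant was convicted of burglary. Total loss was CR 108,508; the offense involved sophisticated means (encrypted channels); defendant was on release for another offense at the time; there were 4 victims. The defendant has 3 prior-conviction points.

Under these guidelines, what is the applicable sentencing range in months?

Base offense level for burglary: 5.
R1 applies (level before this adjustment is 5 ≥ 5, so +5): 5 + 5 = 10.
R3 does not apply.
R4 applies: 10 + 2 = 12.
R5 applies: 12 + 2 = 14.
R6 does not apply.
R7 does not apply.
R8 applies: 14 + 3 = 17.
Final offense level: 17.
Criminal history: 3 prior points → Category II (2-4).
Level 17 falls in the 17-21 band.
Grid: Level 17-21 × Category II = 68-76 months.

68-76 months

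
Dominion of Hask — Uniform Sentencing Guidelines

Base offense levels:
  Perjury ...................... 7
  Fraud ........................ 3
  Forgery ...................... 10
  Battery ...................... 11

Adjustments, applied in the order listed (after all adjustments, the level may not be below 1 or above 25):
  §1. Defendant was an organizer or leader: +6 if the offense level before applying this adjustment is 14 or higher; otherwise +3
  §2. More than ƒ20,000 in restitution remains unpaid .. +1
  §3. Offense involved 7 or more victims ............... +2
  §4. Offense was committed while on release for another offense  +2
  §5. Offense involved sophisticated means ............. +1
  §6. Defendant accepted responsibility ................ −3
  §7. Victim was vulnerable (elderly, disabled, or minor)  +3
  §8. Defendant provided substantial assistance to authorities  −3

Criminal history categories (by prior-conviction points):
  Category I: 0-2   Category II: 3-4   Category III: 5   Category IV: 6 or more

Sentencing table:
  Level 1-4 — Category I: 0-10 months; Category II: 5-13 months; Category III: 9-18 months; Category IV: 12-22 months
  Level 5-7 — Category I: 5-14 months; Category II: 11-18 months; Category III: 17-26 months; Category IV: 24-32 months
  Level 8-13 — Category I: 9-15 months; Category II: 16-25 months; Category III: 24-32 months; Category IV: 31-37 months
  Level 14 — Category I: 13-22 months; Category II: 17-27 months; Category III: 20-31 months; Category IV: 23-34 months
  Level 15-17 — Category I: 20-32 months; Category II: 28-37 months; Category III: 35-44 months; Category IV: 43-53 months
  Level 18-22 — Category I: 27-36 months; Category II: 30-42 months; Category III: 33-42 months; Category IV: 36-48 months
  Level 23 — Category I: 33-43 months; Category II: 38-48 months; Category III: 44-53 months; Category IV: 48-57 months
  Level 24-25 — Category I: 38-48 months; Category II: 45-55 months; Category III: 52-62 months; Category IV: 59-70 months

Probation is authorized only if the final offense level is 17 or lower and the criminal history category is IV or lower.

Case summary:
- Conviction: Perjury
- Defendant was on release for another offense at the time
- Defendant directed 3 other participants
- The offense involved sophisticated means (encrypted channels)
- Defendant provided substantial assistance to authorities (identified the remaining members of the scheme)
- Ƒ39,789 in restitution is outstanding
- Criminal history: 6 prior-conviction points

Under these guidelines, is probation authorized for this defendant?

Base offense level for perjury: 7.
§1 applies (level before this adjustment is 7 < 14, so +3): 7 + 3 = 10.
§2 applies: 10 + 1 = 11.
§3 does not apply.
§4 applies: 11 + 2 = 13.
§5 applies: 13 + 1 = 14.
§6 does not apply.
§7 does not apply.
§8 applies: 14 − 3 = 11.
Final offense level: 11.
Criminal history: 6 prior points → Category IV (6+).
Level 11 falls in the 8-13 band.
Grid: Level 8-13 × Category IV = 31-37 months.
Probation check: level 11 ≤ 17 and category IV ≤ IV → eligible.

Yes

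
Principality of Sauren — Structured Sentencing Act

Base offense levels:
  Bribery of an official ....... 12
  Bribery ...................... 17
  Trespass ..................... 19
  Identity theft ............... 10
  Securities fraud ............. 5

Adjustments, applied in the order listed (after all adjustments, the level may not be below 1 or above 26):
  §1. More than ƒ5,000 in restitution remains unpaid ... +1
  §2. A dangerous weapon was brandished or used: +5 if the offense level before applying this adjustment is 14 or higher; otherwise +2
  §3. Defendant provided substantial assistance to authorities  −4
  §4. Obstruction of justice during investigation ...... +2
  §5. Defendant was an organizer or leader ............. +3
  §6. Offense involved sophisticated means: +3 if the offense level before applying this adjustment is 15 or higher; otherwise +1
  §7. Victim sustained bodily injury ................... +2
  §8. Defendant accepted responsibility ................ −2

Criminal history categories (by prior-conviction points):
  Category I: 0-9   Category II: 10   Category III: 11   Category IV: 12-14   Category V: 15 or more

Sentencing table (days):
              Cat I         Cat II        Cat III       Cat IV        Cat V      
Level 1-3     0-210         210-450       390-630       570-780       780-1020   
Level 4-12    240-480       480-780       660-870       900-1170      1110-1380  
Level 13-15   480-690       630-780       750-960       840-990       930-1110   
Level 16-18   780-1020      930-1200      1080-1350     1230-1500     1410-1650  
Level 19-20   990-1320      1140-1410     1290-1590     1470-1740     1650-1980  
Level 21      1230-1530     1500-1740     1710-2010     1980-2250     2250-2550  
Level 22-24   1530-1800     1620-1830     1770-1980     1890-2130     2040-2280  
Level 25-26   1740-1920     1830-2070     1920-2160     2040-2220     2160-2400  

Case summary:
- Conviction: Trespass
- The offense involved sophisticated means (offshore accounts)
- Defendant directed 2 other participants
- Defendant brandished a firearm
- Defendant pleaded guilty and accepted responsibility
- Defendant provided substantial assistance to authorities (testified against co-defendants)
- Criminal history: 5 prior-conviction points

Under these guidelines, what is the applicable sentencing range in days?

1530-1800 days

Base offense level for trespass: 19.
§1 does not apply.
§2 applies (level before this adjustment is 19 ≥ 14, so +5): 19 + 5 = 24.
§3 applies: 24 − 4 = 20.
§5 applies: 20 + 3 = 23.
§6 applies (level before this adjustment is 23 ≥ 15, so +3): 23 + 3 = 26.
§7 does not apply.
§8 applies: 26 − 2 = 24.
Final offense level: 24.
Criminal history: 5 prior points → Category I (0-9).
Level 24 falls in the 22-24 band.
Grid: Level 22-24 × Category I = 1530-1800 days.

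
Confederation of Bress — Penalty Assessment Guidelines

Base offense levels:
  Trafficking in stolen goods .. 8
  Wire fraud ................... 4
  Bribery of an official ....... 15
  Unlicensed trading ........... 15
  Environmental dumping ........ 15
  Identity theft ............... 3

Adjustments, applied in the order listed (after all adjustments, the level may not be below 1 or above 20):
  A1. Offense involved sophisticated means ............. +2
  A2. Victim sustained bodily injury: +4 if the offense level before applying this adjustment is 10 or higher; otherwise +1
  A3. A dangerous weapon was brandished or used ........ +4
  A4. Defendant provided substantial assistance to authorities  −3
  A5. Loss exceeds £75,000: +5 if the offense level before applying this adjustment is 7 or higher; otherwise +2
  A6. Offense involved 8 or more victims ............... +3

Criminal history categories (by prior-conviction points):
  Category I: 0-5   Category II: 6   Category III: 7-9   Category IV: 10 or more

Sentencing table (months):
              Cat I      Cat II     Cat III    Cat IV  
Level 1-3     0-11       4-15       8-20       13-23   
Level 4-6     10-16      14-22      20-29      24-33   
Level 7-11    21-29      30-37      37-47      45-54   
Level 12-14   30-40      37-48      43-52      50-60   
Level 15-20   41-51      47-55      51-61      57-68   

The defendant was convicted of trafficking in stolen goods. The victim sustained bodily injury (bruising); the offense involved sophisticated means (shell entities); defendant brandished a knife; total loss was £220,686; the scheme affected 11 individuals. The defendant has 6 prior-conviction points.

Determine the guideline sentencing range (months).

47-55 months

Base offense level for trafficking in stolen goods: 8.
A1 applies: 8 + 2 = 10.
A2 applies (level before this adjustment is 10 ≥ 10, so +4): 10 + 4 = 14.
A3 applies: 14 + 4 = 18.
A5 applies (level before this adjustment is 18 ≥ 7, so +5): 18 + 5 = 23.
A6 applies: 23 + 3 = 26.
Level 26 exceeds the maximum of 20; capped at 20.
Final offense level: 20.
Criminal history: 6 prior points → Category II (6).
Level 20 falls in the 15-20 band.
Grid: Level 15-20 × Category II = 47-55 months.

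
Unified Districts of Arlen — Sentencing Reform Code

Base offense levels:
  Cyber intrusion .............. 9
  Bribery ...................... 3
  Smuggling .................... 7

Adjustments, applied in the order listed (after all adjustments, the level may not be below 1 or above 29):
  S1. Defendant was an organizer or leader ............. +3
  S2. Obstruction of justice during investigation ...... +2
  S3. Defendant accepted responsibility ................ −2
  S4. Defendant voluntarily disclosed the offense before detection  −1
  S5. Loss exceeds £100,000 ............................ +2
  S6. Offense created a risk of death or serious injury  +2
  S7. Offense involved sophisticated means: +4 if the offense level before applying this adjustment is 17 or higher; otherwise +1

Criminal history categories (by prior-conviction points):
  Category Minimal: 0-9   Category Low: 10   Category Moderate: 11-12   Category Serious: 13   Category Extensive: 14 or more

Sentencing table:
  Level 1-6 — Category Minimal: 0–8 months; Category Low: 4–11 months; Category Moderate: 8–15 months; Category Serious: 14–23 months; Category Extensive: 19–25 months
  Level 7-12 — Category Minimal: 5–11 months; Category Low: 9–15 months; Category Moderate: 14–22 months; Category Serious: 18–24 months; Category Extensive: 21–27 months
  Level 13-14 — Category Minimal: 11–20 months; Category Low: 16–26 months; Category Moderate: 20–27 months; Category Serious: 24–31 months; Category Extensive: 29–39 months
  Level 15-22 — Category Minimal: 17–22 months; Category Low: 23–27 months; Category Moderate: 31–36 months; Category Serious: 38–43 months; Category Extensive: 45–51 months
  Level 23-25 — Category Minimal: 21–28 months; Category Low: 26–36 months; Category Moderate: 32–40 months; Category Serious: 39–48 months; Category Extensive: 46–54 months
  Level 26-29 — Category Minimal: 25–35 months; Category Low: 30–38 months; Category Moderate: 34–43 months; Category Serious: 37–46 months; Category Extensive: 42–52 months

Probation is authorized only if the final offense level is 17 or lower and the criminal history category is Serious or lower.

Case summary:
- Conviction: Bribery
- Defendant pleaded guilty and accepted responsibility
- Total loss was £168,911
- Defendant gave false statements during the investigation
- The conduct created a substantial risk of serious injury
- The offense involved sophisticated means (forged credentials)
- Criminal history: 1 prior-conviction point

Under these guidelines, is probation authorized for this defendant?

Yes

Base offense level for bribery: 3.
S1 does not apply.
S2 applies: 3 + 2 = 5.
S3 applies: 5 − 2 = 3.
S4 does not apply.
S5 applies: 3 + 2 = 5.
S6 applies: 5 + 2 = 7.
S7 applies (level before this adjustment is 7 < 17, so +1): 7 + 1 = 8.
Final offense level: 8.
Criminal history: 1 prior point → Category Minimal (0-9).
Level 8 falls in the 7-12 band.
Grid: Level 7-12 × Category Minimal = 5-11 months.
Probation check: level 8 ≤ 17 and category Minimal ≤ Serious → eligible.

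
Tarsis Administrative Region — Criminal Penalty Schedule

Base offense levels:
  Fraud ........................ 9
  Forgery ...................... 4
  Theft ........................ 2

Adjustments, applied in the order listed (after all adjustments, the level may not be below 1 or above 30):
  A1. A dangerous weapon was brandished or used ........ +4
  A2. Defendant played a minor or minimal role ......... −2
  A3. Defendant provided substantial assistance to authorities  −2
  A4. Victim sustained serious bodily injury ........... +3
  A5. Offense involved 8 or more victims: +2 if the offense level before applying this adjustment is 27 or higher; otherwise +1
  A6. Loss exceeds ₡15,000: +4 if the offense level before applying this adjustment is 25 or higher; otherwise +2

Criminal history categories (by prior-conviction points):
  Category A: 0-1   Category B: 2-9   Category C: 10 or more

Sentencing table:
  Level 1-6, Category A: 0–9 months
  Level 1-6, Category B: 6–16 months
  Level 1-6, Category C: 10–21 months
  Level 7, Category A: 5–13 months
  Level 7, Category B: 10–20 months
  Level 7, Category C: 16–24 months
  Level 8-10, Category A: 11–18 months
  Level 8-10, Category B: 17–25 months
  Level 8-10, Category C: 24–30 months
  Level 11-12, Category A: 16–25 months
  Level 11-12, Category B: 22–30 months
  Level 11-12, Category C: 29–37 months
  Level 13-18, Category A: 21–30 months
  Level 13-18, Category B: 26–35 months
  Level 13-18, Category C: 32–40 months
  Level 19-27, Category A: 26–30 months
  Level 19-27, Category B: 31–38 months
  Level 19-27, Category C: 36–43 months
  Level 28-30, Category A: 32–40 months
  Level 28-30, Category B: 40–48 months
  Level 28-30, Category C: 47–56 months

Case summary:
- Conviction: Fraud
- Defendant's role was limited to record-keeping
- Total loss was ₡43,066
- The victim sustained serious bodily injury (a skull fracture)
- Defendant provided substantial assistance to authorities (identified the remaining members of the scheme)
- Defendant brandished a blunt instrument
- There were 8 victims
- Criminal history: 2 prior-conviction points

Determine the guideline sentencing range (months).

26-35 months

Base offense level for fraud: 9.
A1 applies: 9 + 4 = 13.
A2 applies: 13 − 2 = 11.
A3 applies: 11 − 2 = 9.
A4 applies: 9 + 3 = 12.
A5 applies (level before this adjustment is 12 < 27, so +1): 12 + 1 = 13.
A6 applies (level before this adjustment is 13 < 25, so +2): 13 + 2 = 15.
Final offense level: 15.
Criminal history: 2 prior points → Category B (2-9).
Level 15 falls in the 13-18 band.
Grid: Level 13-18 × Category B = 26-35 months.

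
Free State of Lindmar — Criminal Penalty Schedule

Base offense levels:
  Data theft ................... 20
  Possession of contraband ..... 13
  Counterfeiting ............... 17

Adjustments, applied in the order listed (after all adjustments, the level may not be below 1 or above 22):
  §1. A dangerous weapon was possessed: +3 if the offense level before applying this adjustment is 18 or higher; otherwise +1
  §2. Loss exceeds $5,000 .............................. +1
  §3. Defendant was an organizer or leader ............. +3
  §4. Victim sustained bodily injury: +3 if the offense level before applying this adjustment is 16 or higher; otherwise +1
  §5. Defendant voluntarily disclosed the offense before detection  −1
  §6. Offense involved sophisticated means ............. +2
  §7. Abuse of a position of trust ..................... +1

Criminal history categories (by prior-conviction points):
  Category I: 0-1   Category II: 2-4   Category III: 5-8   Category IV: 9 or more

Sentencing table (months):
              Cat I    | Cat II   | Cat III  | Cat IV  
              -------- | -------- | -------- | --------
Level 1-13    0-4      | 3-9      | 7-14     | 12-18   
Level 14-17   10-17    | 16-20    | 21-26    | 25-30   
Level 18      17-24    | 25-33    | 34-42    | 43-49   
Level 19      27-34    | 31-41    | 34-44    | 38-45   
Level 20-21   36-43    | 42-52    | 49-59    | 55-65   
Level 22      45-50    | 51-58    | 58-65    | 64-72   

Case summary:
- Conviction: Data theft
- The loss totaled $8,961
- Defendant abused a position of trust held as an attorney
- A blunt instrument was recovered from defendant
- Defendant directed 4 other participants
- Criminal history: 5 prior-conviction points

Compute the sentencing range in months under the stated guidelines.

Base offense level for data theft: 20.
§1 applies (level before this adjustment is 20 ≥ 18, so +3): 20 + 3 = 23.
§2 applies: 23 + 1 = 24.
§3 applies: 24 + 3 = 27.
§4 does not apply.
§5 does not apply.
§7 applies: 27 + 1 = 28.
Level 28 exceeds the maximum of 22; capped at 22.
Final offense level: 22.
Criminal history: 5 prior points → Category III (5-8).
Level 22 falls in the 22 band.
Grid: Level 22 × Category III = 58-65 months.

58-65 months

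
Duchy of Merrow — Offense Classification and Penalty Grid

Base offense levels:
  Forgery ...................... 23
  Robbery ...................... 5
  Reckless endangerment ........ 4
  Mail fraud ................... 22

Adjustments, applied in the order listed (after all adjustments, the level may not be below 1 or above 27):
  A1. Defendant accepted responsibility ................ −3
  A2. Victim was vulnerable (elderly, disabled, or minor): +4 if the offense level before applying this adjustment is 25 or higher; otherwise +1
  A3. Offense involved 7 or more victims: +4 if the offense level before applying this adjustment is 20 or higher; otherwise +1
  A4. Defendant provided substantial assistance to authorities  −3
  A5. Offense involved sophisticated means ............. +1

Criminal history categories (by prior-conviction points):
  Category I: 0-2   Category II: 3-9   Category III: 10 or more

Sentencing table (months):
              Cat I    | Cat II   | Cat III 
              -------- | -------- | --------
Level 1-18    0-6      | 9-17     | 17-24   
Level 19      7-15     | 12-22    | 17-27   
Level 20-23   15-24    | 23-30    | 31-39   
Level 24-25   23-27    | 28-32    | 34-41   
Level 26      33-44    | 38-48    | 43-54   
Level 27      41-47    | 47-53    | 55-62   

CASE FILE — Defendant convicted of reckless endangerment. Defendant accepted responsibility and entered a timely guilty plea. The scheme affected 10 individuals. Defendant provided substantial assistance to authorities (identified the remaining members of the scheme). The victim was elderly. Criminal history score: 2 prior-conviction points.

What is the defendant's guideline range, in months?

Base offense level for reckless endangerment: 4.
A1 applies: 4 − 3 = 1.
A2 applies (level before this adjustment is 1 < 25, so +1): 1 + 1 = 2.
A3 applies (level before this adjustment is 2 < 20, so +1): 2 + 1 = 3.
A4 applies: 3 − 3 = 0.
A5 does not apply.
Level 0 is below the minimum of 1; floored at 1.
Final offense level: 1.
Criminal history: 2 prior points → Category I (0-2).
Level 1 falls in the 1-18 band.
Grid: Level 1-18 × Category I = 0-6 months.

0-6 months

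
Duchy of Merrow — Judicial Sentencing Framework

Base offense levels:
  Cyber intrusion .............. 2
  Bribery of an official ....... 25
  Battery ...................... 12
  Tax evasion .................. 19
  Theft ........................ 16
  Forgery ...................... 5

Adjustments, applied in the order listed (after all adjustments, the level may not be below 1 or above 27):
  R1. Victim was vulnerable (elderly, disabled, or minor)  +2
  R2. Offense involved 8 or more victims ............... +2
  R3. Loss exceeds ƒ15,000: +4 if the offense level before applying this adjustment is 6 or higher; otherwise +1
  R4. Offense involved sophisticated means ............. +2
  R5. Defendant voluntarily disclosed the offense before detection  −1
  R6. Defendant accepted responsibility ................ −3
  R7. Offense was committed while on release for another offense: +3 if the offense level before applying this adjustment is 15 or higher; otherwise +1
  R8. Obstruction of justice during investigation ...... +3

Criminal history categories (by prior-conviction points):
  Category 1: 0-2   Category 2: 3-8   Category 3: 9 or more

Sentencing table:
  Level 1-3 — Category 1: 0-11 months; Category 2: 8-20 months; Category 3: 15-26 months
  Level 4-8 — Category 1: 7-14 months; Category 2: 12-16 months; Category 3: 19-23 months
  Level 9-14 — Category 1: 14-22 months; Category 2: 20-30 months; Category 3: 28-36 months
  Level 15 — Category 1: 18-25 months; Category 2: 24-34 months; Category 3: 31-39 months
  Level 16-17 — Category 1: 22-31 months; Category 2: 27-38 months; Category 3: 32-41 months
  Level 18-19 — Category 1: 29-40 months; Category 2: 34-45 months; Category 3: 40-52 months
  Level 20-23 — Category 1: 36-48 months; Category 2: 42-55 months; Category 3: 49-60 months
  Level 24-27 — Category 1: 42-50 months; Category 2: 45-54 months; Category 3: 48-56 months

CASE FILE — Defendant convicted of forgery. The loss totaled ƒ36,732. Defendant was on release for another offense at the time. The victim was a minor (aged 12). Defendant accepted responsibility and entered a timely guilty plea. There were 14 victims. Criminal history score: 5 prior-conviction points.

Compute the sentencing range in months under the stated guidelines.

Base offense level for forgery: 5.
R1 applies: 5 + 2 = 7.
R2 applies: 7 + 2 = 9.
R3 applies (level before this adjustment is 9 ≥ 6, so +4): 9 + 4 = 13.
R4 does not apply.
R5 does not apply.
R6 applies: 13 − 3 = 10.
R7 applies (level before this adjustment is 10 < 15, so +1): 10 + 1 = 11.
R8 does not apply.
Final offense level: 11.
Criminal history: 5 prior points → Category 2 (3-8).
Level 11 falls in the 9-14 band.
Grid: Level 9-14 × Category 2 = 20-30 months.

20-30 months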